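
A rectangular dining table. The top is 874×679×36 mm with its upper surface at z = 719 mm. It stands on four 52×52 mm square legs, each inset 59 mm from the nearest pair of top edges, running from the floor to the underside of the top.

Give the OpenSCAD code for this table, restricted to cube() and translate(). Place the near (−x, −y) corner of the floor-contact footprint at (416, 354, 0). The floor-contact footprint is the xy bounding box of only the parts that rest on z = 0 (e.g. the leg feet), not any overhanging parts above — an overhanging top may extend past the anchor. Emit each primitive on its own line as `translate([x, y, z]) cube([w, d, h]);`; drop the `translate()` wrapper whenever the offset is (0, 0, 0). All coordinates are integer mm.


// leg_h = 719 - 36 = 683
translate([357, 295, 683]) cube([874, 679, 36]);
translate([416, 354, 0]) cube([52, 52, 683]);
translate([1120, 354, 0]) cube([52, 52, 683]);
translate([416, 863, 0]) cube([52, 52, 683]);
translate([1120, 863, 0]) cube([52, 52, 683]);


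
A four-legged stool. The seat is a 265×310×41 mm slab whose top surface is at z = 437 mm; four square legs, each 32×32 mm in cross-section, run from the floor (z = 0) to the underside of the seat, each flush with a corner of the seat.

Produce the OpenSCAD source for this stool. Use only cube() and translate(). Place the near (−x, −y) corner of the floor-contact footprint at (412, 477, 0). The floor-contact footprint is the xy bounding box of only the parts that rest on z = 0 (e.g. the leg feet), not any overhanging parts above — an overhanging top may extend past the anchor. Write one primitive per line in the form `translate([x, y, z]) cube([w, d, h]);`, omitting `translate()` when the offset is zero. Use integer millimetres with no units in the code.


translate([412, 477, 396]) cube([265, 310, 41]);
translate([412, 477, 0]) cube([32, 32, 396]);
translate([645, 477, 0]) cube([32, 32, 396]);
translate([412, 755, 0]) cube([32, 32, 396]);
translate([645, 755, 0]) cube([32, 32, 396]);


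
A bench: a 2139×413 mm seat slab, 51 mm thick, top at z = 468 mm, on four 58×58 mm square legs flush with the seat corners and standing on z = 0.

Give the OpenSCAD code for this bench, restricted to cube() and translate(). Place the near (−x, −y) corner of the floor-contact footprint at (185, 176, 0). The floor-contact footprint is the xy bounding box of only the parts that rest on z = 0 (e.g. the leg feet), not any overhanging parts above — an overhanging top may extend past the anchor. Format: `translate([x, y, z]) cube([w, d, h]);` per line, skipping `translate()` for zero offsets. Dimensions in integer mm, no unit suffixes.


translate([185, 176, 417]) cube([2139, 413, 51]);
translate([185, 176, 0]) cube([58, 58, 417]);
translate([185, 531, 0]) cube([58, 58, 417]);
translate([2266, 176, 0]) cube([58, 58, 417]);
translate([2266, 531, 0]) cube([58, 58, 417]);


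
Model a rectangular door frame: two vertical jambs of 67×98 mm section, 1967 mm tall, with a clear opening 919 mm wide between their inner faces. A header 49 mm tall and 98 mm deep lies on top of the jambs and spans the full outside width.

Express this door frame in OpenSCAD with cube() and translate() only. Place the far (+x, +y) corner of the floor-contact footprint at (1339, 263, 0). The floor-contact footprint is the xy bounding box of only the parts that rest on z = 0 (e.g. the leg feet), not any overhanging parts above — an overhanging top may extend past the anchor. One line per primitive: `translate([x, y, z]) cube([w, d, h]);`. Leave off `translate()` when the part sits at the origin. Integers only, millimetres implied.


translate([286, 165, 0]) cube([67, 98, 1967]);
translate([1272, 165, 0]) cube([67, 98, 1967]);
translate([286, 165, 1967]) cube([1053, 98, 49]);


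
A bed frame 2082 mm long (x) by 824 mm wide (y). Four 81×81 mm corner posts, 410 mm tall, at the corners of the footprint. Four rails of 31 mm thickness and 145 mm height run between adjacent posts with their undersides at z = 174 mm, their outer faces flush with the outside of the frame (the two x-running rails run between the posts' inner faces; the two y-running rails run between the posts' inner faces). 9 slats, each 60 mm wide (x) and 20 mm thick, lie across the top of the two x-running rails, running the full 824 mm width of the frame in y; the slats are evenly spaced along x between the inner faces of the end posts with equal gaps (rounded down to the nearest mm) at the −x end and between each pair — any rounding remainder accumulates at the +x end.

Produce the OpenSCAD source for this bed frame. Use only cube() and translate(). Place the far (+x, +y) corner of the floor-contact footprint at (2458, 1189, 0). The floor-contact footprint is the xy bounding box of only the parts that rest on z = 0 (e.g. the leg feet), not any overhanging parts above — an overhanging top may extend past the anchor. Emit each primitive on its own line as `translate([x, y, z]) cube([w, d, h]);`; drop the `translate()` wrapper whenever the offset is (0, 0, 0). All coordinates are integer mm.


// slat z = rail_z + rail_h = 174 + 145 = 319
// slat gap = ⌊(1920 − 9·60) / 10⌋ = 138
translate([376, 365, 0]) cube([81, 81, 410]);
translate([376, 1108, 0]) cube([81, 81, 410]);
translate([2377, 365, 0]) cube([81, 81, 410]);
translate([2377, 1108, 0]) cube([81, 81, 410]);
translate([457, 365, 174]) cube([1920, 31, 145]);
translate([457, 1158, 174]) cube([1920, 31, 145]);
translate([376, 446, 174]) cube([31, 662, 145]);
translate([2427, 446, 174]) cube([31, 662, 145]);
translate([595, 365, 319]) cube([60, 824, 20]);
translate([793, 365, 319]) cube([60, 824, 20]);
translate([991, 365, 319]) cube([60, 824, 20]);
translate([1189, 365, 319]) cube([60, 824, 20]);
translate([1387, 365, 319]) cube([60, 824, 20]);
translate([1585, 365, 319]) cube([60, 824, 20]);
translate([1783, 365, 319]) cube([60, 824, 20]);
translate([1981, 365, 319]) cube([60, 824, 20]);
translate([2179, 365, 319]) cube([60, 824, 20]);


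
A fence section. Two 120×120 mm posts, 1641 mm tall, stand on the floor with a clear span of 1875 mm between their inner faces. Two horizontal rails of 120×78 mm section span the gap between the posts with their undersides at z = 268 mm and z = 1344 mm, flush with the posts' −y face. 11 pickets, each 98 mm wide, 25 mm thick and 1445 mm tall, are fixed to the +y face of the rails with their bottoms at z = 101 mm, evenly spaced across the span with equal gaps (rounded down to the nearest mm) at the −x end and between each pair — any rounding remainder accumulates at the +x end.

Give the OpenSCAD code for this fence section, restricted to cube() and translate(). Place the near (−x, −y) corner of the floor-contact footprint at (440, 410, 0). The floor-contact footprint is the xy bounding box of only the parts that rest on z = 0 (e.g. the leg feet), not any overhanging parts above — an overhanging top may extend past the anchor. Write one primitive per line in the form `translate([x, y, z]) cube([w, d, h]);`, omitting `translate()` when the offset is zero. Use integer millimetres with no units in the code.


translate([440, 410, 0]) cube([120, 120, 1641]);
translate([2435, 410, 0]) cube([120, 120, 1641]);
translate([560, 410, 268]) cube([1875, 120, 78]);
translate([560, 410, 1344]) cube([1875, 120, 78]);
translate([626, 530, 101]) cube([98, 25, 1445]);
translate([790, 530, 101]) cube([98, 25, 1445]);
translate([954, 530, 101]) cube([98, 25, 1445]);
translate([1118, 530, 101]) cube([98, 25, 1445]);
translate([1282, 530, 101]) cube([98, 25, 1445]);
translate([1446, 530, 101]) cube([98, 25, 1445]);
translate([1610, 530, 101]) cube([98, 25, 1445]);
translate([1774, 530, 101]) cube([98, 25, 1445]);
translate([1938, 530, 101]) cube([98, 25, 1445]);
translate([2102, 530, 101]) cube([98, 25, 1445]);
translate([2266, 530, 101]) cube([98, 25, 1445]);


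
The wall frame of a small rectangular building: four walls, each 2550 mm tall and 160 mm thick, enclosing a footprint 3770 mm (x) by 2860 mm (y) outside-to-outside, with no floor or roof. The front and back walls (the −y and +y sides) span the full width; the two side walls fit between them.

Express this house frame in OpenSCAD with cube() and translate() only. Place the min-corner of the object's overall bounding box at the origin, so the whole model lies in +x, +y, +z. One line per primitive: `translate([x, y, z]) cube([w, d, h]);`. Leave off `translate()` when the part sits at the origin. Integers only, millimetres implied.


cube([3770, 160, 2550]);
translate([0, 2700, 0]) cube([3770, 160, 2550]);
translate([0, 160, 0]) cube([160, 2540, 2550]);
translate([3610, 160, 0]) cube([160, 2540, 2550]);


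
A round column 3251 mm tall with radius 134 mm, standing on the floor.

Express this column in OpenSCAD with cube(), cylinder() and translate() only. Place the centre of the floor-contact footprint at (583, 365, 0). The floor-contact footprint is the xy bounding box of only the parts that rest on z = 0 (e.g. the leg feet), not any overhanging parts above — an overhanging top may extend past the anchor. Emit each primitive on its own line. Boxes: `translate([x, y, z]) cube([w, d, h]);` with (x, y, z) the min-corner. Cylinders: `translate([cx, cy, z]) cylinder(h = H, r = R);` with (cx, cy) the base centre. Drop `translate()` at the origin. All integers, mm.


translate([583, 365, 0]) cylinder(h = 3251, r = 134);


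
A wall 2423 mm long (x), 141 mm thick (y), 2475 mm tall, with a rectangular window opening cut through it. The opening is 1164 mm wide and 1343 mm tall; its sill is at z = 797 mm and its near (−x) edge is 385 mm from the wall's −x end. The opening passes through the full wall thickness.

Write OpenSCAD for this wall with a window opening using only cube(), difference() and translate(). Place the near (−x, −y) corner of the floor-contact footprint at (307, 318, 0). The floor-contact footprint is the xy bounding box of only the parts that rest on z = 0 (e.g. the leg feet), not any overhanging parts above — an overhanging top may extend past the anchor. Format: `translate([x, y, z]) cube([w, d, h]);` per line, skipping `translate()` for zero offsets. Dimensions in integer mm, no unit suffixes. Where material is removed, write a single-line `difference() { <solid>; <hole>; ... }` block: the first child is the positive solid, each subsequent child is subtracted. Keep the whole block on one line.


difference() { translate([307, 318, 0]) cube([2423, 141, 2475]); translate([692, 318, 797]) cube([1164, 141, 1343]); }


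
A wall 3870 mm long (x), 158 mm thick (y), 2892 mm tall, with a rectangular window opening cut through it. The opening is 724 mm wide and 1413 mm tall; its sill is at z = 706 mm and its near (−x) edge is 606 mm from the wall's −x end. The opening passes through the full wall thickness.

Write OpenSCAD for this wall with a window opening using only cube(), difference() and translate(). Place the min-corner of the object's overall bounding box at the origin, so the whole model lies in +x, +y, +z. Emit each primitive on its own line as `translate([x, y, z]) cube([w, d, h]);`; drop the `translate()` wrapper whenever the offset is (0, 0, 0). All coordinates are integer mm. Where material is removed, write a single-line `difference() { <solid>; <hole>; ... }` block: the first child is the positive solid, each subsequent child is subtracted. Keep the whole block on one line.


difference() { cube([3870, 158, 2892]); translate([606, 0, 706]) cube([724, 158, 1413]); }


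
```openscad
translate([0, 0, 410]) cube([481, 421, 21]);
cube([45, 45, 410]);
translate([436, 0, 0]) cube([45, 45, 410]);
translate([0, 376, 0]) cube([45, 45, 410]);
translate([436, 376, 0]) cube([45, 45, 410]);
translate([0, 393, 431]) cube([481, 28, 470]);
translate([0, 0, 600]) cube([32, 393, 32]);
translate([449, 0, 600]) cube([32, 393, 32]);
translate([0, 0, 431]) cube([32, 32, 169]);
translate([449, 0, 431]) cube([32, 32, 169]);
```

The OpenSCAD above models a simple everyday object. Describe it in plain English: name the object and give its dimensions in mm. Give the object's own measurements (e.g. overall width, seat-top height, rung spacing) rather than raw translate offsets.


A chair. The seat is a 481×421×21 mm slab with its top at z = 431 mm, on four 45×45 mm corner legs (flush with the seat edges, standing on z = 0). A flat backrest 28 mm thick, 470 mm tall, spans the full seat width and rises from the seat top along its +y edge, rear face flush with the rear of the seat. Two armrests of 32×32 mm section run along each side from the seat's front edge to the front of the backrest, top faces 201 mm above the seat top and outer faces flush with the seat's x-edges; a 32×32 mm post under the front of each armrest stands on the seat at the front corner.


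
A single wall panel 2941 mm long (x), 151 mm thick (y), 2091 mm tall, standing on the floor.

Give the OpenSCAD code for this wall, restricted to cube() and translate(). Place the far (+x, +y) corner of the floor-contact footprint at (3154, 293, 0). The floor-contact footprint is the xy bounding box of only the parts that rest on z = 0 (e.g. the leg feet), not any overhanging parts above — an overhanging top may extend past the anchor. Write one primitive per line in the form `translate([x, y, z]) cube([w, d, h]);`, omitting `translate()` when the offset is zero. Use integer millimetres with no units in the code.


translate([213, 142, 0]) cube([2941, 151, 2091]);


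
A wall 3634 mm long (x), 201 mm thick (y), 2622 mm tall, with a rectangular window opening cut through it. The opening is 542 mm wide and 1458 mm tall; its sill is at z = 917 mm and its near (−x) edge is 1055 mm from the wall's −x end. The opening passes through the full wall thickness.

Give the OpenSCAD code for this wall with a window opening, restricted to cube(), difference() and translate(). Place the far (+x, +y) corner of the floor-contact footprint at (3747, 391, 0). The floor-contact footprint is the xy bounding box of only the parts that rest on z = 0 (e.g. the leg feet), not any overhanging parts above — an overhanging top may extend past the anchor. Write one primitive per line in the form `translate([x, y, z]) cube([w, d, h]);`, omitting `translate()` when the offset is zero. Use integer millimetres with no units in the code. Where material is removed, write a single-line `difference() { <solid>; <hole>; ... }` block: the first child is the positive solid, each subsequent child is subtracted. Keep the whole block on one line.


difference() { translate([113, 190, 0]) cube([3634, 201, 2622]); translate([1168, 190, 917]) cube([542, 201, 1458]); }


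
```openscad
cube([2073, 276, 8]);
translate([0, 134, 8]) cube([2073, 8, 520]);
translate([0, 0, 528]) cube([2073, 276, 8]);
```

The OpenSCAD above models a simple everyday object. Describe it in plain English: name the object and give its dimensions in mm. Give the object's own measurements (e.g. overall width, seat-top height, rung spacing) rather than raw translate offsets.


An I-beam lying along x, 2073 mm long. Overall section height 536 mm. Two flanges 276 mm wide (y) and 8 mm thick, one on the floor and one at the top; a web 8 mm thick runs between them, centred on the flange width.


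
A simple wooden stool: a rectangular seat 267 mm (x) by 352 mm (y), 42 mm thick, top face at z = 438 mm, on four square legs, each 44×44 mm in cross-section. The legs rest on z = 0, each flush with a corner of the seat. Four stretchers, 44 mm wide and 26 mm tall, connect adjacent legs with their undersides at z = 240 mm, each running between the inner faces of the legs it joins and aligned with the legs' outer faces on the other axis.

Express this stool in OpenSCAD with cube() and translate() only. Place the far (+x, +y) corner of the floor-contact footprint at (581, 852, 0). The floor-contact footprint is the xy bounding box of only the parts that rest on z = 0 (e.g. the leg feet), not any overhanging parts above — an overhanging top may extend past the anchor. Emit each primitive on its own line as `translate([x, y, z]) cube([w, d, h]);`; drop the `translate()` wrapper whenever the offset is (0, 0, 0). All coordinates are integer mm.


translate([314, 500, 396]) cube([267, 352, 42]);
translate([314, 500, 0]) cube([44, 44, 396]);
translate([537, 500, 0]) cube([44, 44, 396]);
translate([314, 808, 0]) cube([44, 44, 396]);
translate([537, 808, 0]) cube([44, 44, 396]);
translate([358, 500, 240]) cube([179, 44, 26]);
translate([358, 808, 240]) cube([179, 44, 26]);
translate([314, 544, 240]) cube([44, 264, 26]);
translate([537, 544, 240]) cube([44, 264, 26]);


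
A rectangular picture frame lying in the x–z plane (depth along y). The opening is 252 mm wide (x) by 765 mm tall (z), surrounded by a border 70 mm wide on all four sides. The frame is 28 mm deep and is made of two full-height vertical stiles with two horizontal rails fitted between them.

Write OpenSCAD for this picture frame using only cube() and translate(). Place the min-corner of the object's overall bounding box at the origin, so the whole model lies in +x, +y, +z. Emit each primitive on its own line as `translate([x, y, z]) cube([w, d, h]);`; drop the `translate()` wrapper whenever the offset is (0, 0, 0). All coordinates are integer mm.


cube([70, 28, 905]);
translate([322, 0, 0]) cube([70, 28, 905]);
translate([70, 0, 0]) cube([252, 28, 70]);
translate([70, 0, 835]) cube([252, 28, 70]);


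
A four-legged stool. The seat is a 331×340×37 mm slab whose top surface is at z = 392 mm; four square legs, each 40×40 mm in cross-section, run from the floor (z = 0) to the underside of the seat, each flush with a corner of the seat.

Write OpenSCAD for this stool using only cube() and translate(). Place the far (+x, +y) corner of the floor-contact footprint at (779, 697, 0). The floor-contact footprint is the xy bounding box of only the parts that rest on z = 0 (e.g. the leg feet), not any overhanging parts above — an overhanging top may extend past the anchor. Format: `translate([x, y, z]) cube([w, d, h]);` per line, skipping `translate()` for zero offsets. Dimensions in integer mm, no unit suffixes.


// leg_h = 392 - 37 = 355
translate([448, 357, 355]) cube([331, 340, 37]);
translate([448, 357, 0]) cube([40, 40, 355]);
translate([739, 357, 0]) cube([40, 40, 355]);
translate([448, 657, 0]) cube([40, 40, 355]);
translate([739, 657, 0]) cube([40, 40, 355]);


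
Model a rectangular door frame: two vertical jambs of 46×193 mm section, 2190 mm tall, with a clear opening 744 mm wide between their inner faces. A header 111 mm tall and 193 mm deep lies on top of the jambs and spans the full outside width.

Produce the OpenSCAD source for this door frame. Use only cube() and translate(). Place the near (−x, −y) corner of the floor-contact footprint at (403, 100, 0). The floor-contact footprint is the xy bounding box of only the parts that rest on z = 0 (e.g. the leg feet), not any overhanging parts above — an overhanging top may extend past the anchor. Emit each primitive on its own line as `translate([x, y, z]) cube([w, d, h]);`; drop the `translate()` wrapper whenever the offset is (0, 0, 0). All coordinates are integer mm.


translate([403, 100, 0]) cube([46, 193, 2190]);
translate([1193, 100, 0]) cube([46, 193, 2190]);
translate([403, 100, 2190]) cube([836, 193, 111]);


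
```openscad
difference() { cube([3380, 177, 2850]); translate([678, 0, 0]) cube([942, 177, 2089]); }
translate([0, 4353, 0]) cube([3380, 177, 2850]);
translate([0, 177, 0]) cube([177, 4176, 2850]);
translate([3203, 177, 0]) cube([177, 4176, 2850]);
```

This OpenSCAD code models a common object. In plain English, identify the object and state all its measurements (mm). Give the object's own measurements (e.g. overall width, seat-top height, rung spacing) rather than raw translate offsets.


A single room: four walls, each 2850 mm tall and 177 mm thick, enclosing an outside footprint 3380×4530 mm (x × y), no floor or roof. The front and back walls (−y and +y sides) run the full x-width; the side walls fit between their inner faces. A door opening 942 mm wide and 2089 mm tall is cut through the front wall from the floor up, its −x edge 678 mm from the wall's −x end.


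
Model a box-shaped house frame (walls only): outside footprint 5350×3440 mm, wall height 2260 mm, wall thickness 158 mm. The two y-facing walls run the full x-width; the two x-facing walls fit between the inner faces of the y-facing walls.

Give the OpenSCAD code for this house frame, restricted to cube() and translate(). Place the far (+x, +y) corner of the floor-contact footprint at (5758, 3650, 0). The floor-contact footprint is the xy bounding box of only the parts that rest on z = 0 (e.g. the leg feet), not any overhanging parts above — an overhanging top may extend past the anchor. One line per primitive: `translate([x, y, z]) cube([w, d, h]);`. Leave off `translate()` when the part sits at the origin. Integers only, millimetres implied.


translate([408, 210, 0]) cube([5350, 158, 2260]);
translate([408, 3492, 0]) cube([5350, 158, 2260]);
translate([408, 368, 0]) cube([158, 3124, 2260]);
translate([5600, 368, 0]) cube([158, 3124, 2260]);


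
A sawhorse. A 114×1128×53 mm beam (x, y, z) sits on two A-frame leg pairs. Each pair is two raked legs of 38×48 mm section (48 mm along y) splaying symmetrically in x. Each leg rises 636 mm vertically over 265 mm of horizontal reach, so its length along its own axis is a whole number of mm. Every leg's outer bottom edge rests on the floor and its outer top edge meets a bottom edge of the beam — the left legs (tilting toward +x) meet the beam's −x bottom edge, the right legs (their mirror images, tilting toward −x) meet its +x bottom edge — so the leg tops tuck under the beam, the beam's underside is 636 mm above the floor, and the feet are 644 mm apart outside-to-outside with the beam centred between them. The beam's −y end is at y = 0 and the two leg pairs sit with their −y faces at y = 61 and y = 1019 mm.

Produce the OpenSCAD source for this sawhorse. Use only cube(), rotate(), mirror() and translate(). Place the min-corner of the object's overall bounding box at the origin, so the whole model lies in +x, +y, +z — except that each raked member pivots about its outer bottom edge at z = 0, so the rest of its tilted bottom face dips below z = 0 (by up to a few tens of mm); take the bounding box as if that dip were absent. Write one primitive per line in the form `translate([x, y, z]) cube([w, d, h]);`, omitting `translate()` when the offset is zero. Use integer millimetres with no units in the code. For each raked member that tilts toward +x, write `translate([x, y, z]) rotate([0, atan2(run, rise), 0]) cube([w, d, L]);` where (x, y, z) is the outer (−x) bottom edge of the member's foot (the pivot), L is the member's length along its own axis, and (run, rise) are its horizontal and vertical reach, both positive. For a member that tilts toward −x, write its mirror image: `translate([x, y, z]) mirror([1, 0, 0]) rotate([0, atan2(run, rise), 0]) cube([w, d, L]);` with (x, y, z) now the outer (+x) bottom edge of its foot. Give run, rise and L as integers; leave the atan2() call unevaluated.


translate([265, 0, 636]) cube([114, 1128, 53]);
translate([0, 61, 0]) rotate([0, atan2(265, 636), 0]) cube([38, 48, 689]);
translate([644, 61, 0]) mirror([1, 0, 0]) rotate([0, atan2(265, 636), 0]) cube([38, 48, 689]);
translate([0, 1019, 0]) rotate([0, atan2(265, 636), 0]) cube([38, 48, 689]);
translate([644, 1019, 0]) mirror([1, 0, 0]) rotate([0, atan2(265, 636), 0]) cube([38, 48, 689]);


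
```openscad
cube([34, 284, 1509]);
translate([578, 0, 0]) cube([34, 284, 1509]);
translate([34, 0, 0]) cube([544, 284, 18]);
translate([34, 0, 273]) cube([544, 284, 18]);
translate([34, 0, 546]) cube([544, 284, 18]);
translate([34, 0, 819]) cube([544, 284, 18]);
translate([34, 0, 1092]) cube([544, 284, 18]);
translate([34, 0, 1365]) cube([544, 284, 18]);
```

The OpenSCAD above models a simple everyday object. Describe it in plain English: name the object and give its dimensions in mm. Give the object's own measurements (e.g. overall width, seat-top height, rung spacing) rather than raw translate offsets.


An open bookshelf. Two side panels, each 34 mm thick, 284 mm deep and 1509 mm tall, stand 612 mm apart (outside-to-outside). Between them sit 6 shelves, each 18 mm thick and 284 mm deep, spanning the full gap between the sides. The bottom shelf rests on the floor (its underside at z = 0) and the clear gap between one shelf's top and the next shelf's underside is 255 mm.


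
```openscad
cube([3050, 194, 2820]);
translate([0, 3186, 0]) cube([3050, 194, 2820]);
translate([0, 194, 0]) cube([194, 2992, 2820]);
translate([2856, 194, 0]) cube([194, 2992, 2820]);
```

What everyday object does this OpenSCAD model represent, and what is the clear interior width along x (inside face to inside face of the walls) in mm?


A house (or room) frame. The interior width is 2662 mm.

Four 2820 mm walls enclosing a rectangle with no floor or roof — a room or house frame. Outside width is 3050 mm and wall thickness is 194 mm, so the interior width is 3050 − 2 × 194 = 2662 mm.


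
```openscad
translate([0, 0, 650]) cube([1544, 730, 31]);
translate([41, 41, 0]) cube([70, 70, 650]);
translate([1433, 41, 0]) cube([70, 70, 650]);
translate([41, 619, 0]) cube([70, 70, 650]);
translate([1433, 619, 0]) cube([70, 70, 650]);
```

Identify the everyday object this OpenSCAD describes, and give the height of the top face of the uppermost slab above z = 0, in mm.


A table. The table height is 681 mm.

A 1544×730×31 slab sits at z = 650 on four 70 mm square posts — a table. The top surface is at 650 + 31 = 681 mm.


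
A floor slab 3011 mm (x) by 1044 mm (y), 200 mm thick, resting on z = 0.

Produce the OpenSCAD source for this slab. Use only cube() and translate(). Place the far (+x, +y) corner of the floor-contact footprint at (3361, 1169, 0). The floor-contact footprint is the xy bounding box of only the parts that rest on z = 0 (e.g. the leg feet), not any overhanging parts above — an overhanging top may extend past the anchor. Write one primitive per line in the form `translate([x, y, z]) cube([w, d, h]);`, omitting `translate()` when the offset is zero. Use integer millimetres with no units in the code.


translate([350, 125, 0]) cube([3011, 1044, 200]);


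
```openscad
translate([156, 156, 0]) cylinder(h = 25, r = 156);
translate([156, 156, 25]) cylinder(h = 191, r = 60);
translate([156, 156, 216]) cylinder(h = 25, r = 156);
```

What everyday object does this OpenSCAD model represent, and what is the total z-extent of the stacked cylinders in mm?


A spool. The overall height is 241 mm.

Three coaxial cylinders, large–small–large — a spool. Two 25 mm flanges and a 191 mm core give 25 + 191 + 25 = 241 mm.


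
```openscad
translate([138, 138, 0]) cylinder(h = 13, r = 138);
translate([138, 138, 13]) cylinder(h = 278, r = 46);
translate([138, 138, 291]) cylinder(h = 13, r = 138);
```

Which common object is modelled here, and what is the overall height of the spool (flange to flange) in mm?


A spool. The overall height is 304 mm.

Three coaxial cylinders, large–small–large — a spool. Two 13 mm flanges and a 278 mm core give 13 + 278 + 13 = 304 mm.


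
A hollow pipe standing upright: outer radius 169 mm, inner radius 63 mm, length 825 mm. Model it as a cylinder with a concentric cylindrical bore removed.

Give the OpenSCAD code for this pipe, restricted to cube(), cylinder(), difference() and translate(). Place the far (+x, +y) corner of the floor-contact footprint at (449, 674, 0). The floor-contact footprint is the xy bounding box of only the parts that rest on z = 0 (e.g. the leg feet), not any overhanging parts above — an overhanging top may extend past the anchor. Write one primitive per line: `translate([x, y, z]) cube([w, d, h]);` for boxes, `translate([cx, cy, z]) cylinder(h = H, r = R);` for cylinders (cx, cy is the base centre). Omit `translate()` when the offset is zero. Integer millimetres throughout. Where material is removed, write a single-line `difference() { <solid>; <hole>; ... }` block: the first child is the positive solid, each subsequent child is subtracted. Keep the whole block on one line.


difference() { translate([280, 505, 0]) cylinder(h = 825, r = 169); translate([280, 505, 0]) cylinder(h = 825, r = 63); }


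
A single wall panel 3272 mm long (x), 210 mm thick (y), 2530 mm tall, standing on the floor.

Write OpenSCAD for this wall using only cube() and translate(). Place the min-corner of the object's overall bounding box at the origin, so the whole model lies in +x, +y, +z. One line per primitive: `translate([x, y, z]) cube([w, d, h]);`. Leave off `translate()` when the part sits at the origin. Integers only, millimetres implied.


cube([3272, 210, 2530]);


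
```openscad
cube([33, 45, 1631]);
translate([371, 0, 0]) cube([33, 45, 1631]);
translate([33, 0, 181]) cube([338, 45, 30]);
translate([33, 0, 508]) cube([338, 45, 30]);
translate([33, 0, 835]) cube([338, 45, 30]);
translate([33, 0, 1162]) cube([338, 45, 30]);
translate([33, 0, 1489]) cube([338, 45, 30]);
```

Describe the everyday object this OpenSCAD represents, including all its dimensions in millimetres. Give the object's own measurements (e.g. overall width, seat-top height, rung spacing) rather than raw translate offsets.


A straight ladder. Two 33×45 mm vertical rails, 1631 mm tall, stand 404 mm apart (outside-to-outside) with their front faces coplanar on the −y side. 5 rungs, each 45 mm deep and 30 mm tall, span between the inner faces of the rails, front faces flush with the rails. The lowest rung's underside is at z = 181 mm and rungs are spaced 327 mm apart (underside to underside).


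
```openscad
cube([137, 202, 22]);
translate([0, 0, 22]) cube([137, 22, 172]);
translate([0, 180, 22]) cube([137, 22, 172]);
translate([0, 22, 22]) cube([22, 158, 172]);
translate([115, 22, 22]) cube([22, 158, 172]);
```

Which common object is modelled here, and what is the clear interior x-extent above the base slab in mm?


An open box. The internal width is 93 mm.

A 137×202 base slab with four walls standing on it — an open box. The base is 137 mm wide and the walls are 22 mm thick, so the internal width is 137 − 2 × 22 = 93 mm.


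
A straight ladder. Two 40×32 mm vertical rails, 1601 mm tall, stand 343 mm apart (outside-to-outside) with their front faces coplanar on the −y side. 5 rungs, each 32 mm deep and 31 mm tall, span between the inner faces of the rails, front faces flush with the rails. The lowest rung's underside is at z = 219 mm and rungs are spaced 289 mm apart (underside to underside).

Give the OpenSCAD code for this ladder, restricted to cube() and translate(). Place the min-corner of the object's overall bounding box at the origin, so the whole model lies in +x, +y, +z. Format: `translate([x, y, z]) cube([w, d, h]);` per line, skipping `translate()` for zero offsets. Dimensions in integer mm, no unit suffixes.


cube([40, 32, 1601]);
translate([303, 0, 0]) cube([40, 32, 1601]);
translate([40, 0, 219]) cube([263, 32, 31]);
translate([40, 0, 508]) cube([263, 32, 31]);
translate([40, 0, 797]) cube([263, 32, 31]);
translate([40, 0, 1086]) cube([263, 32, 31]);
translate([40, 0, 1375]) cube([263, 32, 31]);


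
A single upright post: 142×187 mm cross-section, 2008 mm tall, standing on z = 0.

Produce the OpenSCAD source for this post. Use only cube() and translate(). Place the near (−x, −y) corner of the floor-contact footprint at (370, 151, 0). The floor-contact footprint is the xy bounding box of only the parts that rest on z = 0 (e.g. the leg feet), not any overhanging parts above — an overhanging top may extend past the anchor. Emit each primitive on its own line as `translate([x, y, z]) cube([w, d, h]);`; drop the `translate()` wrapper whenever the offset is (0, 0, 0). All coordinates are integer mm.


translate([370, 151, 0]) cube([142, 187, 2008]);


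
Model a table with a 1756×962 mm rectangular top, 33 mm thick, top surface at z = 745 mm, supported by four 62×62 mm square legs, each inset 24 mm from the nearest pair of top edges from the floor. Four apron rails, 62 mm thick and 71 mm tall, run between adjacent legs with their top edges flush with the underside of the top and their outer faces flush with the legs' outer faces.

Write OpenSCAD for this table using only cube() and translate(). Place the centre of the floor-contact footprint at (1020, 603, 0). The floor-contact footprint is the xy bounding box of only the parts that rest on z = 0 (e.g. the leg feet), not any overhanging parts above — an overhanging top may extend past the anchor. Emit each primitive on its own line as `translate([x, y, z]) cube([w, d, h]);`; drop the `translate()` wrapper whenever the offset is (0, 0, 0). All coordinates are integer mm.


translate([142, 122, 712]) cube([1756, 962, 33]);
translate([166, 146, 0]) cube([62, 62, 712]);
translate([1812, 146, 0]) cube([62, 62, 712]);
translate([166, 998, 0]) cube([62, 62, 712]);
translate([1812, 998, 0]) cube([62, 62, 712]);
translate([228, 146, 641]) cube([1584, 62, 71]);
translate([228, 998, 641]) cube([1584, 62, 71]);
translate([166, 208, 641]) cube([62, 790, 71]);
translate([1812, 208, 641]) cube([62, 790, 71]);


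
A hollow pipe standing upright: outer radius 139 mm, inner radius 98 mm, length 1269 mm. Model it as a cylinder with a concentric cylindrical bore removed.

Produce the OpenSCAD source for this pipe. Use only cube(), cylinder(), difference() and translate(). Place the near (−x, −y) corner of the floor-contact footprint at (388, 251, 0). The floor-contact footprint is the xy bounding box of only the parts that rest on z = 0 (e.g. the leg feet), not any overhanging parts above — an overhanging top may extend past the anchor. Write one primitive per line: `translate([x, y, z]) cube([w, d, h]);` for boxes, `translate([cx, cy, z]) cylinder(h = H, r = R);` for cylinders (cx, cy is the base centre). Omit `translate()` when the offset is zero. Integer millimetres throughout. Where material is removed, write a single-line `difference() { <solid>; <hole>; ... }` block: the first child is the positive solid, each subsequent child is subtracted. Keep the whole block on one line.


difference() { translate([527, 390, 0]) cylinder(h = 1269, r = 139); translate([527, 390, 0]) cylinder(h = 1269, r = 98); }


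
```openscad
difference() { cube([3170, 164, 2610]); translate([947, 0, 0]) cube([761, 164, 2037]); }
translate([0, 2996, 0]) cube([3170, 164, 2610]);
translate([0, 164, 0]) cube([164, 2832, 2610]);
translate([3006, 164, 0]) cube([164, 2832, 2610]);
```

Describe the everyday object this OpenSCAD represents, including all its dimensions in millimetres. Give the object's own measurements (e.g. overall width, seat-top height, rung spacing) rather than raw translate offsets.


A single room: four walls, each 2610 mm tall and 164 mm thick, enclosing an outside footprint 3170×3160 mm (x × y), no floor or roof. The front and back walls (−y and +y sides) run the full x-width; the side walls fit between their inner faces. A door opening 761 mm wide and 2037 mm tall is cut through the front wall from the floor up, its −x edge 947 mm from the wall's −x end.


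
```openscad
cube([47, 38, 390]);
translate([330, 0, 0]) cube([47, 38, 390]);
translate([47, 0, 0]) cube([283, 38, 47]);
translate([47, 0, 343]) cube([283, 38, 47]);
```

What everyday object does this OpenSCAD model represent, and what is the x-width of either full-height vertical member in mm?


A picture frame. The border width is 47 mm.

Four thin pieces enclosing a rectangular opening — a picture frame. The two full-height stiles are 390 mm tall; the top rail sits at z = 343 and is 47 mm tall, so the border above the opening is 390 − 343 = 47 mm, matching the stile x-width.


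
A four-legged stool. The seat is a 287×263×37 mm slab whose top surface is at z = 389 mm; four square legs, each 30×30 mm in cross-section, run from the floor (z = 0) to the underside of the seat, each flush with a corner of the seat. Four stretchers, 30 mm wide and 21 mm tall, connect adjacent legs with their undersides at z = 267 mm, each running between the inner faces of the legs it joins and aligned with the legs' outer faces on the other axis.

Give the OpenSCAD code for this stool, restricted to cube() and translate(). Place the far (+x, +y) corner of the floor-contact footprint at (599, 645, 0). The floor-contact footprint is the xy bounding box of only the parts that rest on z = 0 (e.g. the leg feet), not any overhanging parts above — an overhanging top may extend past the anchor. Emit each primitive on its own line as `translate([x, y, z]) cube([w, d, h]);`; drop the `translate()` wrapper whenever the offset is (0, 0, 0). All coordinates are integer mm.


translate([312, 382, 352]) cube([287, 263, 37]);
translate([312, 382, 0]) cube([30, 30, 352]);
translate([569, 382, 0]) cube([30, 30, 352]);
translate([312, 615, 0]) cube([30, 30, 352]);
translate([569, 615, 0]) cube([30, 30, 352]);
translate([342, 382, 267]) cube([227, 30, 21]);
translate([342, 615, 267]) cube([227, 30, 21]);
translate([312, 412, 267]) cube([30, 203, 21]);
translate([569, 412, 267]) cube([30, 203, 21]);


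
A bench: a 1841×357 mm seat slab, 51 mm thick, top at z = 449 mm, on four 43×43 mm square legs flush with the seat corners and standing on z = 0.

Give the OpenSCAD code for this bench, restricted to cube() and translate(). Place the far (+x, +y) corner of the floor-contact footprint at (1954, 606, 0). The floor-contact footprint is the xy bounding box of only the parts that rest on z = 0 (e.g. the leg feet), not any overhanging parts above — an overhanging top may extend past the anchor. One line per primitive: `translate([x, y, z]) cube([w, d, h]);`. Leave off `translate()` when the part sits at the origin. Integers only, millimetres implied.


translate([113, 249, 398]) cube([1841, 357, 51]);
translate([113, 249, 0]) cube([43, 43, 398]);
translate([113, 563, 0]) cube([43, 43, 398]);
translate([1911, 249, 0]) cube([43, 43, 398]);
translate([1911, 563, 0]) cube([43, 43, 398]);


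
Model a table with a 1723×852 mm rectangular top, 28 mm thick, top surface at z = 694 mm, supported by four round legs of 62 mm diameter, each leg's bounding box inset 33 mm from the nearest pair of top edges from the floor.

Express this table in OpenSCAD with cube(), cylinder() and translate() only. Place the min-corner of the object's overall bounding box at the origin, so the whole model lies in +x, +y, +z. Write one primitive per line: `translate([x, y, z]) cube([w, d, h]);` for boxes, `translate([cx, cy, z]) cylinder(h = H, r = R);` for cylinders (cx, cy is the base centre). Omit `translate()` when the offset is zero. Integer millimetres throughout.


translate([0, 0, 666]) cube([1723, 852, 28]);
translate([64, 64, 0]) cylinder(h = 666, r = 31);
translate([1659, 64, 0]) cylinder(h = 666, r = 31);
translate([64, 788, 0]) cylinder(h = 666, r = 31);
translate([1659, 788, 0]) cylinder(h = 666, r = 31);


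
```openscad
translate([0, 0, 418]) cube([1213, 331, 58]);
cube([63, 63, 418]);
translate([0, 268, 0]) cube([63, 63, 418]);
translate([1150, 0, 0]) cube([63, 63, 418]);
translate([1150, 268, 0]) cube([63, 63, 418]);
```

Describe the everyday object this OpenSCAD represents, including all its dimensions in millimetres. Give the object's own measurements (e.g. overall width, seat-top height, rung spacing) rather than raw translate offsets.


A bench: a 1213×331 mm seat slab, 58 mm thick, top at z = 476 mm, on four 63×63 mm square legs flush with the seat corners and standing on z = 0.


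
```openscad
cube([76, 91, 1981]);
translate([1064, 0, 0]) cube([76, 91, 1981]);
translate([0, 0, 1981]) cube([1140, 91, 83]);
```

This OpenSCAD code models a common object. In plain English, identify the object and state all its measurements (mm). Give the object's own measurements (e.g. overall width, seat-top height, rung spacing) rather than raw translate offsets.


A door frame. The clear opening is 988 mm wide and 1981 mm high. Two 76 mm wide jambs, 91 mm deep, stand either side of the opening from the floor to the top of the opening. A 83 mm thick head sits across the top of both jambs, spanning the full outside width of the frame.
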